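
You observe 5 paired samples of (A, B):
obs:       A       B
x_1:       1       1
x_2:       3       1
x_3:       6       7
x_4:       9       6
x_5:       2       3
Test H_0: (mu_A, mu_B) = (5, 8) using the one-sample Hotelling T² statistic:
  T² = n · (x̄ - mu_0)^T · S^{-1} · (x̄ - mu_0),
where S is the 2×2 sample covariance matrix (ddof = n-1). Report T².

Step 1 — sample mean vector:
  mean(A) = (1 + 3 + 6 + 9 + 2) / 5 = 21/5 = 4.2
  mean(B) = (1 + 1 + 7 + 6 + 3) / 5 = 18/5 = 3.6
  x̄ = (4.2, 3.6),  deviation x̄ - mu_0 = (4.2, 3.6) - (5, 8) = (-0.8, -4.4).

Step 2 — sample covariance matrix, S[i,j] = (1/(n-1)) · Σ_k (x_{k,i} - mean_i) · (x_{k,j} - mean_j), divisor n-1 = 4:
  S[A,A] = ((-3.2)·(-3.2) + (-1.2)·(-1.2) + (1.8)·(1.8) + (4.8)·(4.8) + (-2.2)·(-2.2)) / 4 = 42.8/4 = 10.7
  S[A,B] = ((-3.2)·(-2.6) + (-1.2)·(-2.6) + (1.8)·(3.4) + (4.8)·(2.4) + (-2.2)·(-0.6)) / 4 = 30.4/4 = 7.6
  S[B,B] = ((-2.6)·(-2.6) + (-2.6)·(-2.6) + (3.4)·(3.4) + (2.4)·(2.4) + (-0.6)·(-0.6)) / 4 = 31.2/4 = 7.8
  S = [[10.7, 7.6],
 [7.6, 7.8]].

Step 3 — invert S. det(S) = 10.7·7.8 - (7.6)² = 25.7.
  S^{-1} = (1/det) · [[d, -b], [-b, a]] = [[0.3035, -0.2957],
 [-0.2957, 0.4163]].

Step 4 — quadratic form (x̄ - mu_0)^T · S^{-1} · (x̄ - mu_0):
  S^{-1} · (x̄ - mu_0) = (1.0584, -1.5953),
  (x̄ - mu_0)^T · [...] = (-0.8)·(1.0584) + (-4.4)·(-1.5953) = 6.1728.

Step 5 — scale by n: T² = 5 · 6.1728 = 30.8638.

T² ≈ 30.8638


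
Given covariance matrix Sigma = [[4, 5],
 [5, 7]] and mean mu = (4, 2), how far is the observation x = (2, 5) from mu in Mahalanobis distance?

Step 1 — centre the observation: (x - mu) = (-2, 3).

Step 2 — invert Sigma. det(Sigma) = 4·7 - (5)² = 3.
  Sigma^{-1} = (1/det) · [[d, -b], [-b, a]] = [[2.3333, -1.6667],
 [-1.6667, 1.3333]].

Step 3 — form the quadratic (x - mu)^T · Sigma^{-1} · (x - mu):
  Sigma^{-1} · (x - mu) = (-9.6667, 7.3333).
  (x - mu)^T · [Sigma^{-1} · (x - mu)] = (-2)·(-9.6667) + (3)·(7.3333) = 41.3333.

Step 4 — take square root: d = √(41.3333) ≈ 6.4291.

d(x, mu) = √(41.3333) ≈ 6.4291


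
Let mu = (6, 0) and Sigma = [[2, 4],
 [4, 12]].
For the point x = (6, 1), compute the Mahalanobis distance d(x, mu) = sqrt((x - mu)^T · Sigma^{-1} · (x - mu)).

Step 1 — centre the observation: (x - mu) = (0, 1).

Step 2 — invert Sigma. det(Sigma) = 2·12 - (4)² = 8.
  Sigma^{-1} = (1/det) · [[d, -b], [-b, a]] = [[1.5, -0.5],
 [-0.5, 0.25]].

Step 3 — form the quadratic (x - mu)^T · Sigma^{-1} · (x - mu):
  Sigma^{-1} · (x - mu) = (-0.5, 0.25).
  (x - mu)^T · [Sigma^{-1} · (x - mu)] = (0)·(-0.5) + (1)·(0.25) = 0.25.

Step 4 — take square root: d = √(0.25) ≈ 0.5.

d(x, mu) = √(0.25) ≈ 0.5


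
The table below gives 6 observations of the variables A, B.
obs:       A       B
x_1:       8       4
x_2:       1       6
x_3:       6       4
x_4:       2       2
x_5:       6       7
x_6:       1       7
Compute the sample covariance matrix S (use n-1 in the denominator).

Step 1 — column means:
  mean(A) = (8 + 1 + 6 + 2 + 6 + 1) / 6 = 24/6 = 4
  mean(B) = (4 + 6 + 4 + 2 + 7 + 7) / 6 = 30/6 = 5

Step 2 — sample covariance S[i,j] = (1/(n-1)) · Σ_k (x_{k,i} - mean_i) · (x_{k,j} - mean_j), with n-1 = 5.
  S[A,A] = ((4)·(4) + (-3)·(-3) + (2)·(2) + (-2)·(-2) + (2)·(2) + (-3)·(-3)) / 5 = 46/5 = 9.2
  S[A,B] = ((4)·(-1) + (-3)·(1) + (2)·(-1) + (-2)·(-3) + (2)·(2) + (-3)·(2)) / 5 = -5/5 = -1
  S[B,B] = ((-1)·(-1) + (1)·(1) + (-1)·(-1) + (-3)·(-3) + (2)·(2) + (2)·(2)) / 5 = 20/5 = 4

S is symmetric (S[j,i] = S[i,j]). Assembling:

S = [[9.2, -1],
 [-1, 4]]


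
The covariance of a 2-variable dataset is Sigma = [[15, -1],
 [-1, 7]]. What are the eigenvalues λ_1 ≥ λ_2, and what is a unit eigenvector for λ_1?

Step 1 — characteristic polynomial of 2×2 Sigma:
  det(Sigma - λI) = λ² - trace · λ + det = 0.
  trace = 15 + 7 = 22, det = 15·7 - (-1)² = 104.
Step 2 — discriminant:
  Δ = trace² - 4·det = 484 - 416 = 68.
Step 3 — eigenvalues:
  λ = (trace ± √Δ)/2 = (22 ± 8.2462)/2,
  λ_1 = 15.1231,  λ_2 = 6.8769.

Step 4 — unit eigenvector for λ_1: solve (Sigma - λ_1 I)v = 0. First row:
  (15 - 15.1231)·v_x + (-1)·v_y = 0, i.e. (-0.1231)·v_x + (-1)·v_y = 0,
  so v ∝ (b, λ_1 - a) = (-1, 0.1231); multiply by -1 so the first entry is positive: u = (1, -0.1231).
  ||u|| = √((1)² + (-0.1231)²) = √(1.0152) ≈ 1.0075,
  v_1 = u/||u|| ≈ (0.9925, -0.1222) (||v_1|| = 1).

λ_1 = 15.1231,  λ_2 = 6.8769;  v_1 ≈ (0.9925, -0.1222)


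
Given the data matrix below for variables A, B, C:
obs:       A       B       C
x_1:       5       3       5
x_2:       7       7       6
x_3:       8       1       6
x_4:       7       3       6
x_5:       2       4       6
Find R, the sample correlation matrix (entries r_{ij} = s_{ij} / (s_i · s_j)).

Step 1 — column means:
  mean(A) = (5 + 7 + 8 + 7 + 2) / 5 = 29/5 = 5.8
  mean(B) = (3 + 7 + 1 + 3 + 4) / 5 = 18/5 = 3.6
  mean(C) = (5 + 6 + 6 + 6 + 6) / 5 = 29/5 = 5.8

Step 2 — sample variances and covariances s[i,j] = (1/(n-1)) · Σ_k (x_{k,i} - mean_i) · (x_{k,j} - mean_j), with n-1 = 4:
  s[A,A] = ((-0.8)·(-0.8) + (1.2)·(1.2) + (2.2)·(2.2) + (1.2)·(1.2) + (-3.8)·(-3.8)) / 4 = 22.8/4 = 5.7
  s[A,B] = ((-0.8)·(-0.6) + (1.2)·(3.4) + (2.2)·(-2.6) + (1.2)·(-0.6) + (-3.8)·(0.4)) / 4 = -3.4/4 = -0.85
  s[A,C] = ((-0.8)·(-0.8) + (1.2)·(0.2) + (2.2)·(0.2) + (1.2)·(0.2) + (-3.8)·(0.2)) / 4 = 0.8/4 = 0.2
  s[B,B] = ((-0.6)·(-0.6) + (3.4)·(3.4) + (-2.6)·(-2.6) + (-0.6)·(-0.6) + (0.4)·(0.4)) / 4 = 19.2/4 = 4.8
  s[B,C] = ((-0.6)·(-0.8) + (3.4)·(0.2) + (-2.6)·(0.2) + (-0.6)·(0.2) + (0.4)·(0.2)) / 4 = 0.6/4 = 0.15
  s[C,C] = ((-0.8)·(-0.8) + (0.2)·(0.2) + (0.2)·(0.2) + (0.2)·(0.2) + (0.2)·(0.2)) / 4 = 0.8/4 = 0.2
  Sample standard deviations s_i = √(s[i,i]):
  s(A) = √(5.7) = 2.3875
  s(B) = √(4.8) = 2.1909
  s(C) = √(0.2) = 0.4472

Step 3 — r_{ij} = s_{ij} / (s_i · s_j):
  r[A,A] = 1 (diagonal).
  r[A,B] = -0.85 / (2.3875 · 2.1909) = -0.85 / 5.2307 = -0.1625
  r[A,C] = 0.2 / (2.3875 · 0.4472) = 0.2 / 1.0677 = 0.1873
  r[B,B] = 1 (diagonal).
  r[B,C] = 0.15 / (2.1909 · 0.4472) = 0.15 / 0.9798 = 0.1531
  r[C,C] = 1 (diagonal).

R is symmetric with unit diagonal. Assembling:

R = [[1, -0.1625, 0.1873],
 [-0.1625, 1, 0.1531],
 [0.1873, 0.1531, 1]]


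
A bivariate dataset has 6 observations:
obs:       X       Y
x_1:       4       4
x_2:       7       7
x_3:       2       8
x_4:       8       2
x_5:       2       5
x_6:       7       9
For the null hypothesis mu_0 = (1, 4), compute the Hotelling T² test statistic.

Step 1 — sample mean vector:
  mean(X) = (4 + 7 + 2 + 8 + 2 + 7) / 6 = 30/6 = 5
  mean(Y) = (4 + 7 + 8 + 2 + 5 + 9) / 6 = 35/6 = 5.8333
  x̄ = (5, 5.8333),  deviation x̄ - mu_0 = (5, 5.8333) - (1, 4) = (4, 1.8333).

Step 2 — sample covariance matrix, S[i,j] = (1/(n-1)) · Σ_k (x_{k,i} - mean_i) · (x_{k,j} - mean_j), divisor n-1 = 5:
  S[X,X] = ((-1)·(-1) + (2)·(2) + (-3)·(-3) + (3)·(3) + (-3)·(-3) + (2)·(2)) / 5 = 36/5 = 7.2
  S[X,Y] = ((-1)·(-1.8333) + (2)·(1.1667) + (-3)·(2.1667) + (3)·(-3.8333) + (-3)·(-0.8333) + (2)·(3.1667)) / 5 = -5/5 = -1
  S[Y,Y] = ((-1.8333)·(-1.8333) + (1.1667)·(1.1667) + (2.1667)·(2.1667) + (-3.8333)·(-3.8333) + (-0.8333)·(-0.8333) + (3.1667)·(3.1667)) / 5 = 34.8333/5 = 6.9667
  S = [[7.2, -1],
 [-1, 6.9667]].

Step 3 — invert S. det(S) = 7.2·6.9667 - (-1)² = 49.16.
  S^{-1} = (1/det) · [[d, -b], [-b, a]] = [[0.1417, 0.0203],
 [0.0203, 0.1465]].

Step 4 — quadratic form (x̄ - mu_0)^T · S^{-1} · (x̄ - mu_0):
  S^{-1} · (x̄ - mu_0) = (0.6041, 0.3499),
  (x̄ - mu_0)^T · [...] = (4)·(0.6041) + (1.8333)·(0.3499) = 3.058.

Step 5 — scale by n: T² = 6 · 3.058 = 18.3483.

T² ≈ 18.3483


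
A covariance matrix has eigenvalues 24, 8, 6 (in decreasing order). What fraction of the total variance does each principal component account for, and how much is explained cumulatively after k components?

Step 1 — total variance = trace(Sigma) = Σ λ_i = 24 + 8 + 6 = 38.

Step 2 — fraction explained by component i = λ_i / Σ λ:
  PC1: 24/38 = 0.6316
  PC2: 8/38 = 0.2105
  PC3: 6/38 = 0.1579

Step 3 — cumulative fraction after k components = (λ_1 + ... + λ_k) / Σ λ:
  k = 1: 24/38 = 0.6316
  k = 2: (24 + 8)/38 = 32/38 = 0.8421
  k = 3: (24 + 8 + 6)/38 = 38/38 = 1

Summary (fraction, with percent):

explained: PC1 0.6316 (63.16%), PC2 0.2105 (21.05%), PC3 0.1579 (15.79%);  cumulative: 0.6316, 0.8421, 1


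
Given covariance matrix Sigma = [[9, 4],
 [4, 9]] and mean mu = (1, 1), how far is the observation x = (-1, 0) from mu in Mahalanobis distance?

Step 1 — centre the observation: (x - mu) = (-2, -1).

Step 2 — invert Sigma. det(Sigma) = 9·9 - (4)² = 65.
  Sigma^{-1} = (1/det) · [[d, -b], [-b, a]] = [[0.1385, -0.0615],
 [-0.0615, 0.1385]].

Step 3 — form the quadratic (x - mu)^T · Sigma^{-1} · (x - mu):
  Sigma^{-1} · (x - mu) = (-0.2154, -0.0154).
  (x - mu)^T · [Sigma^{-1} · (x - mu)] = (-2)·(-0.2154) + (-1)·(-0.0154) = 0.4462.

Step 4 — take square root: d = √(0.4462) ≈ 0.6679.

d(x, mu) = √(0.4462) ≈ 0.6679


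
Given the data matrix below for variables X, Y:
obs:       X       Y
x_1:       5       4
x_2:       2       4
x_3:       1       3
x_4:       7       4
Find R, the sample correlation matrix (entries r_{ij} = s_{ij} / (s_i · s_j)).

Step 1 — column means:
  mean(X) = (5 + 2 + 1 + 7) / 4 = 15/4 = 3.75
  mean(Y) = (4 + 4 + 3 + 4) / 4 = 15/4 = 3.75

Step 2 — sample variances and covariances s[i,j] = (1/(n-1)) · Σ_k (x_{k,i} - mean_i) · (x_{k,j} - mean_j), with n-1 = 3:
  s[X,X] = ((1.25)·(1.25) + (-1.75)·(-1.75) + (-2.75)·(-2.75) + (3.25)·(3.25)) / 3 = 22.75/3 = 7.5833
  s[X,Y] = ((1.25)·(0.25) + (-1.75)·(0.25) + (-2.75)·(-0.75) + (3.25)·(0.25)) / 3 = 2.75/3 = 0.9167
  s[Y,Y] = ((0.25)·(0.25) + (0.25)·(0.25) + (-0.75)·(-0.75) + (0.25)·(0.25)) / 3 = 0.75/3 = 0.25
  Sample standard deviations s_i = √(s[i,i]):
  s(X) = √(7.5833) = 2.7538
  s(Y) = √(0.25) = 0.5

Step 3 — r_{ij} = s_{ij} / (s_i · s_j):
  r[X,X] = 1 (diagonal).
  r[X,Y] = 0.9167 / (2.7538 · 0.5) = 0.9167 / 1.3769 = 0.6658
  r[Y,Y] = 1 (diagonal).

R is symmetric with unit diagonal. Assembling:

R = [[1, 0.6658],
 [0.6658, 1]]


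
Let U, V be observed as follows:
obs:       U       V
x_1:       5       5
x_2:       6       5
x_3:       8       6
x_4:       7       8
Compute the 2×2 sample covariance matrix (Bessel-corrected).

Step 1 — column means:
  mean(U) = (5 + 6 + 8 + 7) / 4 = 26/4 = 6.5
  mean(V) = (5 + 5 + 6 + 8) / 4 = 24/4 = 6

Step 2 — sample covariance S[i,j] = (1/(n-1)) · Σ_k (x_{k,i} - mean_i) · (x_{k,j} - mean_j), with n-1 = 3.
  S[U,U] = ((-1.5)·(-1.5) + (-0.5)·(-0.5) + (1.5)·(1.5) + (0.5)·(0.5)) / 3 = 5/3 = 1.6667
  S[U,V] = ((-1.5)·(-1) + (-0.5)·(-1) + (1.5)·(0) + (0.5)·(2)) / 3 = 3/3 = 1
  S[V,V] = ((-1)·(-1) + (-1)·(-1) + (0)·(0) + (2)·(2)) / 3 = 6/3 = 2

S is symmetric (S[j,i] = S[i,j]). Assembling:

S = [[1.6667, 1],
 [1, 2]]


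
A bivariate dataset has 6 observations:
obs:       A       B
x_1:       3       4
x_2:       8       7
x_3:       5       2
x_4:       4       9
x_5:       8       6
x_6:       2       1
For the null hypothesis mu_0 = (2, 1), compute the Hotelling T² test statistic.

Step 1 — sample mean vector:
  mean(A) = (3 + 8 + 5 + 4 + 8 + 2) / 6 = 30/6 = 5
  mean(B) = (4 + 7 + 2 + 9 + 6 + 1) / 6 = 29/6 = 4.8333
  x̄ = (5, 4.8333),  deviation x̄ - mu_0 = (5, 4.8333) - (2, 1) = (3, 3.8333).

Step 2 — sample covariance matrix, S[i,j] = (1/(n-1)) · Σ_k (x_{k,i} - mean_i) · (x_{k,j} - mean_j), divisor n-1 = 5:
  S[A,A] = ((-2)·(-2) + (3)·(3) + (0)·(0) + (-1)·(-1) + (3)·(3) + (-3)·(-3)) / 5 = 32/5 = 6.4
  S[A,B] = ((-2)·(-0.8333) + (3)·(2.1667) + (0)·(-2.8333) + (-1)·(4.1667) + (3)·(1.1667) + (-3)·(-3.8333)) / 5 = 19/5 = 3.8
  S[B,B] = ((-0.8333)·(-0.8333) + (2.1667)·(2.1667) + (-2.8333)·(-2.8333) + (4.1667)·(4.1667) + (1.1667)·(1.1667) + (-3.8333)·(-3.8333)) / 5 = 46.8333/5 = 9.3667
  S = [[6.4, 3.8],
 [3.8, 9.3667]].

Step 3 — invert S. det(S) = 6.4·9.3667 - (3.8)² = 45.5067.
  S^{-1} = (1/det) · [[d, -b], [-b, a]] = [[0.2058, -0.0835],
 [-0.0835, 0.1406]].

Step 4 — quadratic form (x̄ - mu_0)^T · S^{-1} · (x̄ - mu_0):
  S^{-1} · (x̄ - mu_0) = (0.2974, 0.2886),
  (x̄ - mu_0)^T · [...] = (3)·(0.2974) + (3.8333)·(0.2886) = 1.9985.

Step 5 — scale by n: T² = 6 · 1.9985 = 11.9909.

T² ≈ 11.9909


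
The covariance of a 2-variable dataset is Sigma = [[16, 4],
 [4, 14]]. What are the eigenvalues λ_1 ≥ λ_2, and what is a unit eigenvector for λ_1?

Step 1 — characteristic polynomial of 2×2 Sigma:
  det(Sigma - λI) = λ² - trace · λ + det = 0.
  trace = 16 + 14 = 30, det = 16·14 - (4)² = 208.
Step 2 — discriminant:
  Δ = trace² - 4·det = 900 - 832 = 68.
Step 3 — eigenvalues:
  λ = (trace ± √Δ)/2 = (30 ± 8.2462)/2,
  λ_1 = 19.1231,  λ_2 = 10.8769.

Step 4 — unit eigenvector for λ_1: solve (Sigma - λ_1 I)v = 0. First row:
  (16 - 19.1231)·v_x + (4)·v_y = 0, i.e. (-3.1231)·v_x + (4)·v_y = 0,
  so v ∝ (b, λ_1 - a) = (4, 3.1231) = u.
  ||u|| = √((4)² + (3.1231)²) = √(25.7538) ≈ 5.0748,
  v_1 = u/||u|| ≈ (0.7882, 0.6154) (||v_1|| = 1).

λ_1 = 19.1231,  λ_2 = 10.8769;  v_1 ≈ (0.7882, 0.6154)


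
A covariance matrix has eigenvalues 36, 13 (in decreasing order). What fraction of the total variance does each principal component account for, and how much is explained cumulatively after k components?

Step 1 — total variance = trace(Sigma) = Σ λ_i = 36 + 13 = 49.

Step 2 — fraction explained by component i = λ_i / Σ λ:
  PC1: 36/49 = 0.7347
  PC2: 13/49 = 0.2653

Step 3 — cumulative fraction after k components = (λ_1 + ... + λ_k) / Σ λ:
  k = 1: 36/49 = 0.7347
  k = 2: (36 + 13)/49 = 49/49 = 1

Summary (fraction, with percent):

explained: PC1 0.7347 (73.47%), PC2 0.2653 (26.53%);  cumulative: 0.7347, 1


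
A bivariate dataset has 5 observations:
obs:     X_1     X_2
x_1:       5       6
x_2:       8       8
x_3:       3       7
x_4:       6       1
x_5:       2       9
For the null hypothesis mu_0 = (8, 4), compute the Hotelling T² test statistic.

Step 1 — sample mean vector:
  mean(X_1) = (5 + 8 + 3 + 6 + 2) / 5 = 24/5 = 4.8
  mean(X_2) = (6 + 8 + 7 + 1 + 9) / 5 = 31/5 = 6.2
  x̄ = (4.8, 6.2),  deviation x̄ - mu_0 = (4.8, 6.2) - (8, 4) = (-3.2, 2.2).

Step 2 — sample covariance matrix, S[i,j] = (1/(n-1)) · Σ_k (x_{k,i} - mean_i) · (x_{k,j} - mean_j), divisor n-1 = 4:
  S[X_1,X_1] = ((0.2)·(0.2) + (3.2)·(3.2) + (-1.8)·(-1.8) + (1.2)·(1.2) + (-2.8)·(-2.8)) / 4 = 22.8/4 = 5.7
  S[X_1,X_2] = ((0.2)·(-0.2) + (3.2)·(1.8) + (-1.8)·(0.8) + (1.2)·(-5.2) + (-2.8)·(2.8)) / 4 = -9.8/4 = -2.45
  S[X_2,X_2] = ((-0.2)·(-0.2) + (1.8)·(1.8) + (0.8)·(0.8) + (-5.2)·(-5.2) + (2.8)·(2.8)) / 4 = 38.8/4 = 9.7
  S = [[5.7, -2.45],
 [-2.45, 9.7]].

Step 3 — invert S. det(S) = 5.7·9.7 - (-2.45)² = 49.2875.
  S^{-1} = (1/det) · [[d, -b], [-b, a]] = [[0.1968, 0.0497],
 [0.0497, 0.1156]].

Step 4 — quadratic form (x̄ - mu_0)^T · S^{-1} · (x̄ - mu_0):
  S^{-1} · (x̄ - mu_0) = (-0.5204, 0.0954),
  (x̄ - mu_0)^T · [...] = (-3.2)·(-0.5204) + (2.2)·(0.0954) = 1.8751.

Step 5 — scale by n: T² = 5 · 1.8751 = 9.3756.

T² ≈ 9.3756


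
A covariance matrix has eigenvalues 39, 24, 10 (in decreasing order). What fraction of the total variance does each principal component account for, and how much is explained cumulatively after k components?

Step 1 — total variance = trace(Sigma) = Σ λ_i = 39 + 24 + 10 = 73.

Step 2 — fraction explained by component i = λ_i / Σ λ:
  PC1: 39/73 = 0.5342
  PC2: 24/73 = 0.3288
  PC3: 10/73 = 0.137

Step 3 — cumulative fraction after k components = (λ_1 + ... + λ_k) / Σ λ:
  k = 1: 39/73 = 0.5342
  k = 2: (39 + 24)/73 = 63/73 = 0.863
  k = 3: (39 + 24 + 10)/73 = 73/73 = 1

Summary (fraction, with percent):

explained: PC1 0.5342 (53.42%), PC2 0.3288 (32.88%), PC3 0.137 (13.7%);  cumulative: 0.5342, 0.863, 1


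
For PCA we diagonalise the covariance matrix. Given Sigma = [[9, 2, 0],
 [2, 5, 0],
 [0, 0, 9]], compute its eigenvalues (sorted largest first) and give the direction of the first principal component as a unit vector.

Step 1 — characteristic polynomial p(λ) = det(λI - Sigma) = λ³ - tr·λ² + c_1·λ - det, where tr = trace, c_1 = sum of the principal 2×2 minors, det = det(Sigma):
  tr = 9 + 5 + 9 = 23,
  c_1 = (9·5 - (2)²) + (9·9 - (0)²) + (5·9 - (0)²) = 41 + 81 + 45 = 167,
  det = 9·(5·9 - (0)²) - (2)·((2)·9 - (0)·(0)) + (0)·((2)·(0) - 5·(0)) = 9·(45) - (2)·(18) + (0)·(0) = 369.
  So p(λ) = λ³ - 23λ² + 167λ - 369.
Step 2 — look for an integer root (rational root theorem: any rational root is an integer divisor of 369). Testing λ = 9:
  p(9) = 729 - 1863 + 1503 - 369 = 0  ✓
  Dividing out (λ - 9): p(λ) = (λ - 9)(λ² - 14λ + 41).
Step 3 — remaining eigenvalues from the quadratic λ² - 14λ + 41 = 0:
  Δ = 14² - 4·41 = 196 - 164 = 32,  λ = (14 ± √32)/2 = (14 ± 5.6569)/2 ≈ 9.8284 or 4.1716.
  Sorted: λ_1 = 9.8284,  λ_2 = 9,  λ_3 = 4.1716  (check: sum = 23 = tr ✓).

Step 4 — unit eigenvector for λ_1 ≈ 9.8284: v spans the null space of (Sigma - λ_1 I), whose rows are
  r_1 = (-0.8284, 2, 0),  r_2 = (2, -4.8284, 0),  r_3 = (0, 0, -0.8284).
  v is orthogonal to every row, so take v ∝ r_1 × r_3 = ((2)·(-0.8284) - (0)·(0), (0)·(0) - (-0.8284)·(-0.8284), (-0.8284)·(0) - (2)·(0)) ≈ (-1.6569, -0.6863, 0).
  Rescale (multiply by -1 so the first nonzero entry is positive): u = (1.6569, 0.6863, 0).
  ||u|| = √((1.6569)² + (0.6863)² + (0)²) = √(3.2162) ≈ 1.7934,  v_1 = u/||u|| ≈ (0.9239, 0.3827, 0) (||v_1|| = 1).

λ_1 = 9.8284,  λ_2 = 9,  λ_3 = 4.1716;  v_1 ≈ (0.9239, 0.3827, 0)


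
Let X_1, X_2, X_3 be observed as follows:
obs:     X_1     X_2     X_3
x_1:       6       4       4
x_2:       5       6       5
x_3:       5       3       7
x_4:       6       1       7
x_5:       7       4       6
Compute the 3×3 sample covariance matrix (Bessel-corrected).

Step 1 — column means:
  mean(X_1) = (6 + 5 + 5 + 6 + 7) / 5 = 29/5 = 5.8
  mean(X_2) = (4 + 6 + 3 + 1 + 4) / 5 = 18/5 = 3.6
  mean(X_3) = (4 + 5 + 7 + 7 + 6) / 5 = 29/5 = 5.8

Step 2 — sample covariance S[i,j] = (1/(n-1)) · Σ_k (x_{k,i} - mean_i) · (x_{k,j} - mean_j), with n-1 = 4.
  S[X_1,X_1] = ((0.2)·(0.2) + (-0.8)·(-0.8) + (-0.8)·(-0.8) + (0.2)·(0.2) + (1.2)·(1.2)) / 4 = 2.8/4 = 0.7
  S[X_1,X_2] = ((0.2)·(0.4) + (-0.8)·(2.4) + (-0.8)·(-0.6) + (0.2)·(-2.6) + (1.2)·(0.4)) / 4 = -1.4/4 = -0.35
  S[X_1,X_3] = ((0.2)·(-1.8) + (-0.8)·(-0.8) + (-0.8)·(1.2) + (0.2)·(1.2) + (1.2)·(0.2)) / 4 = -0.2/4 = -0.05
  S[X_2,X_2] = ((0.4)·(0.4) + (2.4)·(2.4) + (-0.6)·(-0.6) + (-2.6)·(-2.6) + (0.4)·(0.4)) / 4 = 13.2/4 = 3.3
  S[X_2,X_3] = ((0.4)·(-1.8) + (2.4)·(-0.8) + (-0.6)·(1.2) + (-2.6)·(1.2) + (0.4)·(0.2)) / 4 = -6.4/4 = -1.6
  S[X_3,X_3] = ((-1.8)·(-1.8) + (-0.8)·(-0.8) + (1.2)·(1.2) + (1.2)·(1.2) + (0.2)·(0.2)) / 4 = 6.8/4 = 1.7

S is symmetric (S[j,i] = S[i,j]). Assembling:

S = [[0.7, -0.35, -0.05],
 [-0.35, 3.3, -1.6],
 [-0.05, -1.6, 1.7]]


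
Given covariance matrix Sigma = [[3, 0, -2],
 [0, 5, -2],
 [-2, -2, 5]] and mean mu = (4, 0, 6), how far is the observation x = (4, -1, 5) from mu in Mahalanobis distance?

Step 1 — centre the observation: (x - mu) = (0, -1, -1).

Step 2 — invert Sigma (cofactor / det for 3×3, or solve directly):
  Sigma^{-1} = [[0.4884, 0.093, 0.2326],
 [0.093, 0.2558, 0.1395],
 [0.2326, 0.1395, 0.3488]].

Step 3 — form the quadratic (x - mu)^T · Sigma^{-1} · (x - mu):
  Sigma^{-1} · (x - mu) = (-0.3256, -0.3953, -0.4884).
  (x - mu)^T · [Sigma^{-1} · (x - mu)] = (0)·(-0.3256) + (-1)·(-0.3953) + (-1)·(-0.4884) = 0.8837.

Step 4 — take square root: d = √(0.8837) ≈ 0.9401.

d(x, mu) = √(0.8837) ≈ 0.9401


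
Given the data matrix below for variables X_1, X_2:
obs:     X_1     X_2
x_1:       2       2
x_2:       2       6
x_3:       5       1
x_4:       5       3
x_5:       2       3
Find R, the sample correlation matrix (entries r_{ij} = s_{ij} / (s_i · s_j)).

Step 1 — column means:
  mean(X_1) = (2 + 2 + 5 + 5 + 2) / 5 = 16/5 = 3.2
  mean(X_2) = (2 + 6 + 1 + 3 + 3) / 5 = 15/5 = 3

Step 2 — sample variances and covariances s[i,j] = (1/(n-1)) · Σ_k (x_{k,i} - mean_i) · (x_{k,j} - mean_j), with n-1 = 4:
  s[X_1,X_1] = ((-1.2)·(-1.2) + (-1.2)·(-1.2) + (1.8)·(1.8) + (1.8)·(1.8) + (-1.2)·(-1.2)) / 4 = 10.8/4 = 2.7
  s[X_1,X_2] = ((-1.2)·(-1) + (-1.2)·(3) + (1.8)·(-2) + (1.8)·(0) + (-1.2)·(0)) / 4 = -6/4 = -1.5
  s[X_2,X_2] = ((-1)·(-1) + (3)·(3) + (-2)·(-2) + (0)·(0) + (0)·(0)) / 4 = 14/4 = 3.5
  Sample standard deviations s_i = √(s[i,i]):
  s(X_1) = √(2.7) = 1.6432
  s(X_2) = √(3.5) = 1.8708

Step 3 — r_{ij} = s_{ij} / (s_i · s_j):
  r[X_1,X_1] = 1 (diagonal).
  r[X_1,X_2] = -1.5 / (1.6432 · 1.8708) = -1.5 / 3.0741 = -0.488
  r[X_2,X_2] = 1 (diagonal).

R is symmetric with unit diagonal. Assembling:

R = [[1, -0.488],
 [-0.488, 1]]


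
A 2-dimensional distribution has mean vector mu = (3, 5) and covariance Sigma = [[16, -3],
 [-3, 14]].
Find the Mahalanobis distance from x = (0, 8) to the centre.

Step 1 — centre the observation: (x - mu) = (-3, 3).

Step 2 — invert Sigma. det(Sigma) = 16·14 - (-3)² = 215.
  Sigma^{-1} = (1/det) · [[d, -b], [-b, a]] = [[0.0651, 0.014],
 [0.014, 0.0744]].

Step 3 — form the quadratic (x - mu)^T · Sigma^{-1} · (x - mu):
  Sigma^{-1} · (x - mu) = (-0.1535, 0.1814).
  (x - mu)^T · [Sigma^{-1} · (x - mu)] = (-3)·(-0.1535) + (3)·(0.1814) = 1.0047.

Step 4 — take square root: d = √(1.0047) ≈ 1.0023.

d(x, mu) = √(1.0047) ≈ 1.0023


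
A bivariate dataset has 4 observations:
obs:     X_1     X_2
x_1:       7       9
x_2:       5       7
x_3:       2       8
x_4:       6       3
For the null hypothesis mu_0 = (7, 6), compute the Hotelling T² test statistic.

Step 1 — sample mean vector:
  mean(X_1) = (7 + 5 + 2 + 6) / 4 = 20/4 = 5
  mean(X_2) = (9 + 7 + 8 + 3) / 4 = 27/4 = 6.75
  x̄ = (5, 6.75),  deviation x̄ - mu_0 = (5, 6.75) - (7, 6) = (-2, 0.75).

Step 2 — sample covariance matrix, S[i,j] = (1/(n-1)) · Σ_k (x_{k,i} - mean_i) · (x_{k,j} - mean_j), divisor n-1 = 3:
  S[X_1,X_1] = ((2)·(2) + (0)·(0) + (-3)·(-3) + (1)·(1)) / 3 = 14/3 = 4.6667
  S[X_1,X_2] = ((2)·(2.25) + (0)·(0.25) + (-3)·(1.25) + (1)·(-3.75)) / 3 = -3/3 = -1
  S[X_2,X_2] = ((2.25)·(2.25) + (0.25)·(0.25) + (1.25)·(1.25) + (-3.75)·(-3.75)) / 3 = 20.75/3 = 6.9167
  S = [[4.6667, -1],
 [-1, 6.9167]].

Step 3 — invert S. det(S) = 4.6667·6.9167 - (-1)² = 31.2778.
  S^{-1} = (1/det) · [[d, -b], [-b, a]] = [[0.2211, 0.032],
 [0.032, 0.1492]].

Step 4 — quadratic form (x̄ - mu_0)^T · S^{-1} · (x̄ - mu_0):
  S^{-1} · (x̄ - mu_0) = (-0.4183, 0.048),
  (x̄ - mu_0)^T · [...] = (-2)·(-0.4183) + (0.75)·(0.048) = 0.8726.

Step 5 — scale by n: T² = 4 · 0.8726 = 3.4902.

T² ≈ 3.4902


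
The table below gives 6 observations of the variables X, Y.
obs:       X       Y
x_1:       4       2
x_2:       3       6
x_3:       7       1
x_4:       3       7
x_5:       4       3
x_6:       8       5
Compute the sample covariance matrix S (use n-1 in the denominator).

Step 1 — column means:
  mean(X) = (4 + 3 + 7 + 3 + 4 + 8) / 6 = 29/6 = 4.8333
  mean(Y) = (2 + 6 + 1 + 7 + 3 + 5) / 6 = 24/6 = 4

Step 2 — sample covariance S[i,j] = (1/(n-1)) · Σ_k (x_{k,i} - mean_i) · (x_{k,j} - mean_j), with n-1 = 5.
  S[X,X] = ((-0.8333)·(-0.8333) + (-1.8333)·(-1.8333) + (2.1667)·(2.1667) + (-1.8333)·(-1.8333) + (-0.8333)·(-0.8333) + (3.1667)·(3.1667)) / 5 = 22.8333/5 = 4.5667
  S[X,Y] = ((-0.8333)·(-2) + (-1.8333)·(2) + (2.1667)·(-3) + (-1.8333)·(3) + (-0.8333)·(-1) + (3.1667)·(1)) / 5 = -10/5 = -2
  S[Y,Y] = ((-2)·(-2) + (2)·(2) + (-3)·(-3) + (3)·(3) + (-1)·(-1) + (1)·(1)) / 5 = 28/5 = 5.6

S is symmetric (S[j,i] = S[i,j]). Assembling:

S = [[4.5667, -2],
 [-2, 5.6]]


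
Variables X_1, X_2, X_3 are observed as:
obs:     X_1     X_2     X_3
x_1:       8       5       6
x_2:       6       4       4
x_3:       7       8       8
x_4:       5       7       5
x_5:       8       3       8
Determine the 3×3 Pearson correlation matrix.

Step 1 — column means:
  mean(X_1) = (8 + 6 + 7 + 5 + 8) / 5 = 34/5 = 6.8
  mean(X_2) = (5 + 4 + 8 + 7 + 3) / 5 = 27/5 = 5.4
  mean(X_3) = (6 + 4 + 8 + 5 + 8) / 5 = 31/5 = 6.2

Step 2 — sample variances and covariances s[i,j] = (1/(n-1)) · Σ_k (x_{k,i} - mean_i) · (x_{k,j} - mean_j), with n-1 = 4:
  s[X_1,X_1] = ((1.2)·(1.2) + (-0.8)·(-0.8) + (0.2)·(0.2) + (-1.8)·(-1.8) + (1.2)·(1.2)) / 4 = 6.8/4 = 1.7
  s[X_1,X_2] = ((1.2)·(-0.4) + (-0.8)·(-1.4) + (0.2)·(2.6) + (-1.8)·(1.6) + (1.2)·(-2.4)) / 4 = -4.6/4 = -1.15
  s[X_1,X_3] = ((1.2)·(-0.2) + (-0.8)·(-2.2) + (0.2)·(1.8) + (-1.8)·(-1.2) + (1.2)·(1.8)) / 4 = 6.2/4 = 1.55
  s[X_2,X_2] = ((-0.4)·(-0.4) + (-1.4)·(-1.4) + (2.6)·(2.6) + (1.6)·(1.6) + (-2.4)·(-2.4)) / 4 = 17.2/4 = 4.3
  s[X_2,X_3] = ((-0.4)·(-0.2) + (-1.4)·(-2.2) + (2.6)·(1.8) + (1.6)·(-1.2) + (-2.4)·(1.8)) / 4 = 1.6/4 = 0.4
  s[X_3,X_3] = ((-0.2)·(-0.2) + (-2.2)·(-2.2) + (1.8)·(1.8) + (-1.2)·(-1.2) + (1.8)·(1.8)) / 4 = 12.8/4 = 3.2
  Sample standard deviations s_i = √(s[i,i]):
  s(X_1) = √(1.7) = 1.3038
  s(X_2) = √(4.3) = 2.0736
  s(X_3) = √(3.2) = 1.7889

Step 3 — r_{ij} = s_{ij} / (s_i · s_j):
  r[X_1,X_1] = 1 (diagonal).
  r[X_1,X_2] = -1.15 / (1.3038 · 2.0736) = -1.15 / 2.7037 = -0.4253
  r[X_1,X_3] = 1.55 / (1.3038 · 1.7889) = 1.55 / 2.3324 = 0.6646
  r[X_2,X_2] = 1 (diagonal).
  r[X_2,X_3] = 0.4 / (2.0736 · 1.7889) = 0.4 / 3.7094 = 0.1078
  r[X_3,X_3] = 1 (diagonal).

R is symmetric with unit diagonal. Assembling:

R = [[1, -0.4253, 0.6646],
 [-0.4253, 1, 0.1078],
 [0.6646, 0.1078, 1]]


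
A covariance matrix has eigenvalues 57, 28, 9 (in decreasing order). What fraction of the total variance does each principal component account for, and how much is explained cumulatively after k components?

Step 1 — total variance = trace(Sigma) = Σ λ_i = 57 + 28 + 9 = 94.

Step 2 — fraction explained by component i = λ_i / Σ λ:
  PC1: 57/94 = 0.6064
  PC2: 28/94 = 0.2979
  PC3: 9/94 = 0.0957

Step 3 — cumulative fraction after k components = (λ_1 + ... + λ_k) / Σ λ:
  k = 1: 57/94 = 0.6064
  k = 2: (57 + 28)/94 = 85/94 = 0.9043
  k = 3: (57 + 28 + 9)/94 = 94/94 = 1

Summary (fraction, with percent):

explained: PC1 0.6064 (60.64%), PC2 0.2979 (29.79%), PC3 0.0957 (9.57%);  cumulative: 0.6064, 0.9043, 1


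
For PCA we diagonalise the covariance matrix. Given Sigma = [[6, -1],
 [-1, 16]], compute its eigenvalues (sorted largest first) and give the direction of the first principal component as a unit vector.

Step 1 — characteristic polynomial of 2×2 Sigma:
  det(Sigma - λI) = λ² - trace · λ + det = 0.
  trace = 6 + 16 = 22, det = 6·16 - (-1)² = 95.
Step 2 — discriminant:
  Δ = trace² - 4·det = 484 - 380 = 104.
Step 3 — eigenvalues:
  λ = (trace ± √Δ)/2 = (22 ± 10.198)/2,
  λ_1 = 16.099,  λ_2 = 5.901.

Step 4 — unit eigenvector for λ_1: solve (Sigma - λ_1 I)v = 0. First row:
  (6 - 16.099)·v_x + (-1)·v_y = 0, i.e. (-10.099)·v_x + (-1)·v_y = 0,
  so v ∝ (b, λ_1 - a) = (-1, 10.099); multiply by -1 so the first entry is positive: u = (1, -10.099).
  ||u|| = √((1)² + (-10.099)²) = √(102.9902) ≈ 10.1484,
  v_1 = u/||u|| ≈ (0.0985, -0.9951) (||v_1|| = 1).

λ_1 = 16.099,  λ_2 = 5.901;  v_1 ≈ (0.0985, -0.9951)


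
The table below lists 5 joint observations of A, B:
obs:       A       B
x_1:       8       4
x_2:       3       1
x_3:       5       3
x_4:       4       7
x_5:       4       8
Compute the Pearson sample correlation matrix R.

Step 1 — column means:
  mean(A) = (8 + 3 + 5 + 4 + 4) / 5 = 24/5 = 4.8
  mean(B) = (4 + 1 + 3 + 7 + 8) / 5 = 23/5 = 4.6

Step 2 — sample variances and covariances s[i,j] = (1/(n-1)) · Σ_k (x_{k,i} - mean_i) · (x_{k,j} - mean_j), with n-1 = 4:
  s[A,A] = ((3.2)·(3.2) + (-1.8)·(-1.8) + (0.2)·(0.2) + (-0.8)·(-0.8) + (-0.8)·(-0.8)) / 4 = 14.8/4 = 3.7
  s[A,B] = ((3.2)·(-0.6) + (-1.8)·(-3.6) + (0.2)·(-1.6) + (-0.8)·(2.4) + (-0.8)·(3.4)) / 4 = -0.4/4 = -0.1
  s[B,B] = ((-0.6)·(-0.6) + (-3.6)·(-3.6) + (-1.6)·(-1.6) + (2.4)·(2.4) + (3.4)·(3.4)) / 4 = 33.2/4 = 8.3
  Sample standard deviations s_i = √(s[i,i]):
  s(A) = √(3.7) = 1.9235
  s(B) = √(8.3) = 2.881

Step 3 — r_{ij} = s_{ij} / (s_i · s_j):
  r[A,A] = 1 (diagonal).
  r[A,B] = -0.1 / (1.9235 · 2.881) = -0.1 / 5.5417 = -0.018
  r[B,B] = 1 (diagonal).

R is symmetric with unit diagonal. Assembling:

R = [[1, -0.018],
 [-0.018, 1]]


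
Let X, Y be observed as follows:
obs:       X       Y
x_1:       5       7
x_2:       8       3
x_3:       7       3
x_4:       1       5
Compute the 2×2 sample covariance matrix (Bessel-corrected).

Step 1 — column means:
  mean(X) = (5 + 8 + 7 + 1) / 4 = 21/4 = 5.25
  mean(Y) = (7 + 3 + 3 + 5) / 4 = 18/4 = 4.5

Step 2 — sample covariance S[i,j] = (1/(n-1)) · Σ_k (x_{k,i} - mean_i) · (x_{k,j} - mean_j), with n-1 = 3.
  S[X,X] = ((-0.25)·(-0.25) + (2.75)·(2.75) + (1.75)·(1.75) + (-4.25)·(-4.25)) / 3 = 28.75/3 = 9.5833
  S[X,Y] = ((-0.25)·(2.5) + (2.75)·(-1.5) + (1.75)·(-1.5) + (-4.25)·(0.5)) / 3 = -9.5/3 = -3.1667
  S[Y,Y] = ((2.5)·(2.5) + (-1.5)·(-1.5) + (-1.5)·(-1.5) + (0.5)·(0.5)) / 3 = 11/3 = 3.6667

S is symmetric (S[j,i] = S[i,j]). Assembling:

S = [[9.5833, -3.1667],
 [-3.1667, 3.6667]]


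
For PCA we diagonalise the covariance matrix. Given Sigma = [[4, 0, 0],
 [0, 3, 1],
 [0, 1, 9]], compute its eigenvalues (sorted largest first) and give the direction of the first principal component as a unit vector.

Step 1 — characteristic polynomial p(λ) = det(λI - Sigma) = λ³ - tr·λ² + c_1·λ - det, where tr = trace, c_1 = sum of the principal 2×2 minors, det = det(Sigma):
  tr = 4 + 3 + 9 = 16,
  c_1 = (4·3 - (0)²) + (4·9 - (0)²) + (3·9 - (1)²) = 12 + 36 + 26 = 74,
  det = 4·(3·9 - (1)²) - (0)·((0)·9 - (1)·(0)) + (0)·((0)·(1) - 3·(0)) = 4·(26) - (0)·(0) + (0)·(0) = 104.
  So p(λ) = λ³ - 16λ² + 74λ - 104.
Step 2 — look for an integer root (rational root theorem: any rational root is an integer divisor of 104). Testing λ = 4:
  p(4) = 64 - 256 + 296 - 104 = 0  ✓
  Dividing out (λ - 4): p(λ) = (λ - 4)(λ² - 12λ + 26).
Step 3 — remaining eigenvalues from the quadratic λ² - 12λ + 26 = 0:
  Δ = 12² - 4·26 = 144 - 104 = 40,  λ = (12 ± √40)/2 = (12 ± 6.3246)/2 ≈ 9.1623 or 2.8377.
  Sorted: λ_1 = 9.1623,  λ_2 = 4,  λ_3 = 2.8377  (check: sum = 16 = tr ✓).

Step 4 — unit eigenvector for λ_1 ≈ 9.1623: v spans the null space of (Sigma - λ_1 I), whose rows are
  r_1 = (-5.1623, 0, 0),  r_2 = (0, -6.1623, 1),  r_3 = (0, 1, -0.1623).
  v is orthogonal to every row, so take v ∝ r_1 × r_2 = ((0)·(1) - (0)·(-6.1623), (0)·(0) - (-5.1623)·(1), (-5.1623)·(-6.1623) - (0)·(0)) ≈ (0, 5.1623, 31.8114).
  Let u = (0, 5.1623, 31.8114).
  ||u|| = √((0)² + (5.1623)² + (31.8114)²) = √(1038.6135) ≈ 32.2275,  v_1 = u/||u|| ≈ (0, 0.1602, 0.9871) (||v_1|| = 1).

λ_1 = 9.1623,  λ_2 = 4,  λ_3 = 2.8377;  v_1 ≈ (0, 0.1602, 0.9871)


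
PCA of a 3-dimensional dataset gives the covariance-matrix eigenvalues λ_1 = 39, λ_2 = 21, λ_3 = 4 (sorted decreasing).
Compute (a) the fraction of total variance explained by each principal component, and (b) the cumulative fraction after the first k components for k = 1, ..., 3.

Step 1 — total variance = trace(Sigma) = Σ λ_i = 39 + 21 + 4 = 64.

Step 2 — fraction explained by component i = λ_i / Σ λ:
  PC1: 39/64 = 0.6094
  PC2: 21/64 = 0.3281
  PC3: 4/64 = 0.0625

Step 3 — cumulative fraction after k components = (λ_1 + ... + λ_k) / Σ λ:
  k = 1: 39/64 = 0.6094
  k = 2: (39 + 21)/64 = 60/64 = 0.9375
  k = 3: (39 + 21 + 4)/64 = 64/64 = 1

Summary (fraction, with percent):

explained: PC1 0.6094 (60.94%), PC2 0.3281 (32.81%), PC3 0.0625 (6.25%);  cumulative: 0.6094, 0.9375, 1


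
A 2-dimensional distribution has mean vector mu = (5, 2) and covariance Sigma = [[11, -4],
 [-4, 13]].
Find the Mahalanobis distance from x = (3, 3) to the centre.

Step 1 — centre the observation: (x - mu) = (-2, 1).

Step 2 — invert Sigma. det(Sigma) = 11·13 - (-4)² = 127.
  Sigma^{-1} = (1/det) · [[d, -b], [-b, a]] = [[0.1024, 0.0315],
 [0.0315, 0.0866]].

Step 3 — form the quadratic (x - mu)^T · Sigma^{-1} · (x - mu):
  Sigma^{-1} · (x - mu) = (-0.1732, 0.0236).
  (x - mu)^T · [Sigma^{-1} · (x - mu)] = (-2)·(-0.1732) + (1)·(0.0236) = 0.3701.

Step 4 — take square root: d = √(0.3701) ≈ 0.6083.

d(x, mu) = √(0.3701) ≈ 0.6083


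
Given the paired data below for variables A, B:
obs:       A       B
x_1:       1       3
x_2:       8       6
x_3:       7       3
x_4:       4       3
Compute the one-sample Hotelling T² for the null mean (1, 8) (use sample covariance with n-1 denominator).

Step 1 — sample mean vector:
  mean(A) = (1 + 8 + 7 + 4) / 4 = 20/4 = 5
  mean(B) = (3 + 6 + 3 + 3) / 4 = 15/4 = 3.75
  x̄ = (5, 3.75),  deviation x̄ - mu_0 = (5, 3.75) - (1, 8) = (4, -4.25).

Step 2 — sample covariance matrix, S[i,j] = (1/(n-1)) · Σ_k (x_{k,i} - mean_i) · (x_{k,j} - mean_j), divisor n-1 = 3:
  S[A,A] = ((-4)·(-4) + (3)·(3) + (2)·(2) + (-1)·(-1)) / 3 = 30/3 = 10
  S[A,B] = ((-4)·(-0.75) + (3)·(2.25) + (2)·(-0.75) + (-1)·(-0.75)) / 3 = 9/3 = 3
  S[B,B] = ((-0.75)·(-0.75) + (2.25)·(2.25) + (-0.75)·(-0.75) + (-0.75)·(-0.75)) / 3 = 6.75/3 = 2.25
  S = [[10, 3],
 [3, 2.25]].

Step 3 — invert S. det(S) = 10·2.25 - (3)² = 13.5.
  S^{-1} = (1/det) · [[d, -b], [-b, a]] = [[0.1667, -0.2222],
 [-0.2222, 0.7407]].

Step 4 — quadratic form (x̄ - mu_0)^T · S^{-1} · (x̄ - mu_0):
  S^{-1} · (x̄ - mu_0) = (1.6111, -4.037),
  (x̄ - mu_0)^T · [...] = (4)·(1.6111) + (-4.25)·(-4.037) = 23.6019.

Step 5 — scale by n: T² = 4 · 23.6019 = 94.4074.

T² ≈ 94.4074


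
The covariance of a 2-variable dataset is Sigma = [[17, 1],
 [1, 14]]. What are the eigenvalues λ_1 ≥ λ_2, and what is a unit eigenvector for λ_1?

Step 1 — characteristic polynomial of 2×2 Sigma:
  det(Sigma - λI) = λ² - trace · λ + det = 0.
  trace = 17 + 14 = 31, det = 17·14 - (1)² = 237.
Step 2 — discriminant:
  Δ = trace² - 4·det = 961 - 948 = 13.
Step 3 — eigenvalues:
  λ = (trace ± √Δ)/2 = (31 ± 3.6056)/2,
  λ_1 = 17.3028,  λ_2 = 13.6972.

Step 4 — unit eigenvector for λ_1: solve (Sigma - λ_1 I)v = 0. First row:
  (17 - 17.3028)·v_x + (1)·v_y = 0, i.e. (-0.3028)·v_x + (1)·v_y = 0,
  so v ∝ (b, λ_1 - a) = (1, 0.3028) = u.
  ||u|| = √((1)² + (0.3028)²) = √(1.0917) ≈ 1.0448,
  v_1 = u/||u|| ≈ (0.9571, 0.2898) (||v_1|| = 1).

λ_1 = 17.3028,  λ_2 = 13.6972;  v_1 ≈ (0.9571, 0.2898)


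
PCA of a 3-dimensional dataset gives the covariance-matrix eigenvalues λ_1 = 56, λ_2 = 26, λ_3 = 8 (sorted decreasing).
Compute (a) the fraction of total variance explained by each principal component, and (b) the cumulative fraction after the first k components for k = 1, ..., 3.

Step 1 — total variance = trace(Sigma) = Σ λ_i = 56 + 26 + 8 = 90.

Step 2 — fraction explained by component i = λ_i / Σ λ:
  PC1: 56/90 = 0.6222
  PC2: 26/90 = 0.2889
  PC3: 8/90 = 0.0889

Step 3 — cumulative fraction after k components = (λ_1 + ... + λ_k) / Σ λ:
  k = 1: 56/90 = 0.6222
  k = 2: (56 + 26)/90 = 82/90 = 0.9111
  k = 3: (56 + 26 + 8)/90 = 90/90 = 1

Summary (fraction, with percent):

explained: PC1 0.6222 (62.22%), PC2 0.2889 (28.89%), PC3 0.0889 (8.89%);  cumulative: 0.6222, 0.9111, 1


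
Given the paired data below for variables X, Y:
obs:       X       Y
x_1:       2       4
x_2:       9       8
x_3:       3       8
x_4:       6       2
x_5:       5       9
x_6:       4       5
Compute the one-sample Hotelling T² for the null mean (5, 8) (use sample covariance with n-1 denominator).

Step 1 — sample mean vector:
  mean(X) = (2 + 9 + 3 + 6 + 5 + 4) / 6 = 29/6 = 4.8333
  mean(Y) = (4 + 8 + 8 + 2 + 9 + 5) / 6 = 36/6 = 6
  x̄ = (4.8333, 6),  deviation x̄ - mu_0 = (4.8333, 6) - (5, 8) = (-0.1667, -2).

Step 2 — sample covariance matrix, S[i,j] = (1/(n-1)) · Σ_k (x_{k,i} - mean_i) · (x_{k,j} - mean_j), divisor n-1 = 5:
  S[X,X] = ((-2.8333)·(-2.8333) + (4.1667)·(4.1667) + (-1.8333)·(-1.8333) + (1.1667)·(1.1667) + (0.1667)·(0.1667) + (-0.8333)·(-0.8333)) / 5 = 30.8333/5 = 6.1667
  S[X,Y] = ((-2.8333)·(-2) + (4.1667)·(2) + (-1.8333)·(2) + (1.1667)·(-4) + (0.1667)·(3) + (-0.8333)·(-1)) / 5 = 7/5 = 1.4
  S[Y,Y] = ((-2)·(-2) + (2)·(2) + (2)·(2) + (-4)·(-4) + (3)·(3) + (-1)·(-1)) / 5 = 38/5 = 7.6
  S = [[6.1667, 1.4],
 [1.4, 7.6]].

Step 3 — invert S. det(S) = 6.1667·7.6 - (1.4)² = 44.9067.
  S^{-1} = (1/det) · [[d, -b], [-b, a]] = [[0.1692, -0.0312],
 [-0.0312, 0.1373]].

Step 4 — quadratic form (x̄ - mu_0)^T · S^{-1} · (x̄ - mu_0):
  S^{-1} · (x̄ - mu_0) = (0.0341, -0.2694),
  (x̄ - mu_0)^T · [...] = (-0.1667)·(0.0341) + (-2)·(-0.2694) = 0.5332.

Step 5 — scale by n: T² = 6 · 0.5332 = 3.1992.

T² ≈ 3.1992


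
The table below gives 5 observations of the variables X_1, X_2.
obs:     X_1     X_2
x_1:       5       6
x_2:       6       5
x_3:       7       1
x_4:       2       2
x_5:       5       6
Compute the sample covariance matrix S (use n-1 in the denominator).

Step 1 — column means:
  mean(X_1) = (5 + 6 + 7 + 2 + 5) / 5 = 25/5 = 5
  mean(X_2) = (6 + 5 + 1 + 2 + 6) / 5 = 20/5 = 4

Step 2 — sample covariance S[i,j] = (1/(n-1)) · Σ_k (x_{k,i} - mean_i) · (x_{k,j} - mean_j), with n-1 = 4.
  S[X_1,X_1] = ((0)·(0) + (1)·(1) + (2)·(2) + (-3)·(-3) + (0)·(0)) / 4 = 14/4 = 3.5
  S[X_1,X_2] = ((0)·(2) + (1)·(1) + (2)·(-3) + (-3)·(-2) + (0)·(2)) / 4 = 1/4 = 0.25
  S[X_2,X_2] = ((2)·(2) + (1)·(1) + (-3)·(-3) + (-2)·(-2) + (2)·(2)) / 4 = 22/4 = 5.5

S is symmetric (S[j,i] = S[i,j]). Assembling:

S = [[3.5, 0.25],
 [0.25, 5.5]]


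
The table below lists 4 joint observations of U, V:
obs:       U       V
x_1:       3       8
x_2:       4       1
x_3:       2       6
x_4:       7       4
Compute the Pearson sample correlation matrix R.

Step 1 — column means:
  mean(U) = (3 + 4 + 2 + 7) / 4 = 16/4 = 4
  mean(V) = (8 + 1 + 6 + 4) / 4 = 19/4 = 4.75

Step 2 — sample variances and covariances s[i,j] = (1/(n-1)) · Σ_k (x_{k,i} - mean_i) · (x_{k,j} - mean_j), with n-1 = 3:
  s[U,U] = ((-1)·(-1) + (0)·(0) + (-2)·(-2) + (3)·(3)) / 3 = 14/3 = 4.6667
  s[U,V] = ((-1)·(3.25) + (0)·(-3.75) + (-2)·(1.25) + (3)·(-0.75)) / 3 = -8/3 = -2.6667
  s[V,V] = ((3.25)·(3.25) + (-3.75)·(-3.75) + (1.25)·(1.25) + (-0.75)·(-0.75)) / 3 = 26.75/3 = 8.9167
  Sample standard deviations s_i = √(s[i,i]):
  s(U) = √(4.6667) = 2.1602
  s(V) = √(8.9167) = 2.9861

Step 3 — r_{ij} = s_{ij} / (s_i · s_j):
  r[U,U] = 1 (diagonal).
  r[U,V] = -2.6667 / (2.1602 · 2.9861) = -2.6667 / 6.4507 = -0.4134
  r[V,V] = 1 (diagonal).

R is symmetric with unit diagonal. Assembling:

R = [[1, -0.4134],
 [-0.4134, 1]]


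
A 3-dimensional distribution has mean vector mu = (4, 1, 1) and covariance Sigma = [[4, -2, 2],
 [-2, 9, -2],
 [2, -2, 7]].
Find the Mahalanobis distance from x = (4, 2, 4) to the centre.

Step 1 — centre the observation: (x - mu) = (0, 1, 3).

Step 2 — invert Sigma (cofactor / det for 3×3, or solve directly):
  Sigma^{-1} = [[0.3138, 0.0532, -0.0745],
 [0.0532, 0.1277, 0.0213],
 [-0.0745, 0.0213, 0.1702]].

Step 3 — form the quadratic (x - mu)^T · Sigma^{-1} · (x - mu):
  Sigma^{-1} · (x - mu) = (-0.1702, 0.1915, 0.5319).
  (x - mu)^T · [Sigma^{-1} · (x - mu)] = (0)·(-0.1702) + (1)·(0.1915) + (3)·(0.5319) = 1.7872.

Step 4 — take square root: d = √(1.7872) ≈ 1.3369.

d(x, mu) = √(1.7872) ≈ 1.3369


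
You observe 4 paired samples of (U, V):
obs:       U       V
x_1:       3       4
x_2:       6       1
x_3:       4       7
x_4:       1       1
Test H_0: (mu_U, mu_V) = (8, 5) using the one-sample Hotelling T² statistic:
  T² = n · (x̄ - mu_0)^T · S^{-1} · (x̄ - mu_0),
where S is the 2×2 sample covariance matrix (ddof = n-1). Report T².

Step 1 — sample mean vector:
  mean(U) = (3 + 6 + 4 + 1) / 4 = 14/4 = 3.5
  mean(V) = (4 + 1 + 7 + 1) / 4 = 13/4 = 3.25
  x̄ = (3.5, 3.25),  deviation x̄ - mu_0 = (3.5, 3.25) - (8, 5) = (-4.5, -1.75).

Step 2 — sample covariance matrix, S[i,j] = (1/(n-1)) · Σ_k (x_{k,i} - mean_i) · (x_{k,j} - mean_j), divisor n-1 = 3:
  S[U,U] = ((-0.5)·(-0.5) + (2.5)·(2.5) + (0.5)·(0.5) + (-2.5)·(-2.5)) / 3 = 13/3 = 4.3333
  S[U,V] = ((-0.5)·(0.75) + (2.5)·(-2.25) + (0.5)·(3.75) + (-2.5)·(-2.25)) / 3 = 1.5/3 = 0.5
  S[V,V] = ((0.75)·(0.75) + (-2.25)·(-2.25) + (3.75)·(3.75) + (-2.25)·(-2.25)) / 3 = 24.75/3 = 8.25
  S = [[4.3333, 0.5],
 [0.5, 8.25]].

Step 3 — invert S. det(S) = 4.3333·8.25 - (0.5)² = 35.5.
  S^{-1} = (1/det) · [[d, -b], [-b, a]] = [[0.2324, -0.0141],
 [-0.0141, 0.1221]].

Step 4 — quadratic form (x̄ - mu_0)^T · S^{-1} · (x̄ - mu_0):
  S^{-1} · (x̄ - mu_0) = (-1.0211, -0.1502),
  (x̄ - mu_0)^T · [...] = (-4.5)·(-1.0211) + (-1.75)·(-0.1502) = 4.858.

Step 5 — scale by n: T² = 4 · 4.858 = 19.4319.

T² ≈ 19.4319
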